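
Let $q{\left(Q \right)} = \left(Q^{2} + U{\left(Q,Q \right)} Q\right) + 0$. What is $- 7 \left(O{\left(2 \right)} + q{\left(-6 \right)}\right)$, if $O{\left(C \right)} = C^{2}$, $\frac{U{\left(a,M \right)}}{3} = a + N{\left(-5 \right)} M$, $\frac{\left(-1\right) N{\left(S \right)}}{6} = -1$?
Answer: $-5572$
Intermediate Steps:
$N{\left(S \right)} = 6$ ($N{\left(S \right)} = \left(-6\right) \left(-1\right) = 6$)
$U{\left(a,M \right)} = 3 a + 18 M$ ($U{\left(a,M \right)} = 3 \left(a + 6 M\right) = 3 a + 18 M$)
$q{\left(Q \right)} = 22 Q^{2}$ ($q{\left(Q \right)} = \left(Q^{2} + \left(3 Q + 18 Q\right) Q\right) + 0 = \left(Q^{2} + 21 Q Q\right) + 0 = \left(Q^{2} + 21 Q^{2}\right) + 0 = 22 Q^{2} + 0 = 22 Q^{2}$)
$- 7 \left(O{\left(2 \right)} + q{\left(-6 \right)}\right) = - 7 \left(2^{2} + 22 \left(-6\right)^{2}\right) = - 7 \left(4 + 22 \cdot 36\right) = - 7 \left(4 + 792\right) = \left(-7\right) 796 = -5572$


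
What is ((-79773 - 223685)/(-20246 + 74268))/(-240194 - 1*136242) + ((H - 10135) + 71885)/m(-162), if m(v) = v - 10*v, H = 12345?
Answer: 376695859920251/7412408428284 ≈ 50.820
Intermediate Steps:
m(v) = -9*v
((-79773 - 223685)/(-20246 + 74268))/(-240194 - 1*136242) + ((H - 10135) + 71885)/m(-162) = ((-79773 - 223685)/(-20246 + 74268))/(-240194 - 1*136242) + ((12345 - 10135) + 71885)/((-9*(-162))) = (-303458/54022)/(-240194 - 136242) + (2210 + 71885)/1458 = -303458*1/54022/(-376436) + 74095*(1/1458) = -151729/27011*(-1/376436) + 74095/1458 = 151729/10167912796 + 74095/1458 = 376695859920251/7412408428284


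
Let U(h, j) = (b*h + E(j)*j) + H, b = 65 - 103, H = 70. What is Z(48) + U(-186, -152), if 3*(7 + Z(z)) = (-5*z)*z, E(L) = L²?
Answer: -3508517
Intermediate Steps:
Z(z) = -7 - 5*z²/3 (Z(z) = -7 + ((-5*z)*z)/3 = -7 + (-5*z²)/3 = -7 - 5*z²/3)
b = -38
U(h, j) = 70 + j³ - 38*h (U(h, j) = (-38*h + j²*j) + 70 = (-38*h + j³) + 70 = (j³ - 38*h) + 70 = 70 + j³ - 38*h)
Z(48) + U(-186, -152) = (-7 - 5/3*48²) + (70 + (-152)³ - 38*(-186)) = (-7 - 5/3*2304) + (70 - 3511808 + 7068) = (-7 - 3840) - 3504670 = -3847 - 3504670 = -3508517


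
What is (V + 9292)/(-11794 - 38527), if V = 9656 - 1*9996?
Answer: -8952/50321 ≈ -0.17790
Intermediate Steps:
V = -340 (V = 9656 - 9996 = -340)
(V + 9292)/(-11794 - 38527) = (-340 + 9292)/(-11794 - 38527) = 8952/(-50321) = 8952*(-1/50321) = -8952/50321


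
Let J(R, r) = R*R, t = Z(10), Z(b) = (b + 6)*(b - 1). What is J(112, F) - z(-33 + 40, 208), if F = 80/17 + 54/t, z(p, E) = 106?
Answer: 12438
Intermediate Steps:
Z(b) = (-1 + b)*(6 + b) (Z(b) = (6 + b)*(-1 + b) = (-1 + b)*(6 + b))
t = 144 (t = -6 + 10**2 + 5*10 = -6 + 100 + 50 = 144)
F = 691/136 (F = 80/17 + 54/144 = 80*(1/17) + 54*(1/144) = 80/17 + 3/8 = 691/136 ≈ 5.0809)
J(R, r) = R**2
J(112, F) - z(-33 + 40, 208) = 112**2 - 1*106 = 12544 - 106 = 12438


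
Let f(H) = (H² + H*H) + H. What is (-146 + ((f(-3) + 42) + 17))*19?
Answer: -1368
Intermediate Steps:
f(H) = H + 2*H² (f(H) = (H² + H²) + H = 2*H² + H = H + 2*H²)
(-146 + ((f(-3) + 42) + 17))*19 = (-146 + ((-3*(1 + 2*(-3)) + 42) + 17))*19 = (-146 + ((-3*(1 - 6) + 42) + 17))*19 = (-146 + ((-3*(-5) + 42) + 17))*19 = (-146 + ((15 + 42) + 17))*19 = (-146 + (57 + 17))*19 = (-146 + 74)*19 = -72*19 = -1368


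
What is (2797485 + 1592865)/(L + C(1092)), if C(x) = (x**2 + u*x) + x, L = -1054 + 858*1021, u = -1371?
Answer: 2195175/285694 ≈ 7.6837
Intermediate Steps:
L = 874964 (L = -1054 + 876018 = 874964)
C(x) = x**2 - 1370*x (C(x) = (x**2 - 1371*x) + x = x**2 - 1370*x)
(2797485 + 1592865)/(L + C(1092)) = (2797485 + 1592865)/(874964 + 1092*(-1370 + 1092)) = 4390350/(874964 + 1092*(-278)) = 4390350/(874964 - 303576) = 4390350/571388 = 4390350*(1/571388) = 2195175/285694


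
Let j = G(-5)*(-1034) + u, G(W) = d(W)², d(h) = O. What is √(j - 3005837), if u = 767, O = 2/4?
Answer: I*√12021314/2 ≈ 1733.6*I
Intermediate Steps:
O = ½ (O = 2*(¼) = ½ ≈ 0.50000)
d(h) = ½
G(W) = ¼ (G(W) = (½)² = ¼)
j = 1017/2 (j = (¼)*(-1034) + 767 = -517/2 + 767 = 1017/2 ≈ 508.50)
√(j - 3005837) = √(1017/2 - 3005837) = √(-6010657/2) = I*√12021314/2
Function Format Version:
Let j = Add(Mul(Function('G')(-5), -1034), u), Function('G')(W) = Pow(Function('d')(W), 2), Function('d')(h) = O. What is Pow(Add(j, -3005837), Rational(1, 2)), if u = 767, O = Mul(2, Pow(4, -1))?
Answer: Mul(Rational(1, 2), I, Pow(12021314, Rational(1, 2))) ≈ Mul(1733.6, I)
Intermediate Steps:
O = Rational(1, 2) (O = Mul(2, Rational(1, 4)) = Rational(1, 2) ≈ 0.50000)
Function('d')(h) = Rational(1, 2)
Function('G')(W) = Rational(1, 4) (Function('G')(W) = Pow(Rational(1, 2), 2) = Rational(1, 4))
j = Rational(1017, 2) (j = Add(Mul(Rational(1, 4), -1034), 767) = Add(Rational(-517, 2), 767) = Rational(1017, 2) ≈ 508.50)
Pow(Add(j, -3005837), Rational(1, 2)) = Pow(Add(Rational(1017, 2), -3005837), Rational(1, 2)) = Pow(Rational(-6010657, 2), Rational(1, 2)) = Mul(Rational(1, 2), I, Pow(12021314, Rational(1, 2)))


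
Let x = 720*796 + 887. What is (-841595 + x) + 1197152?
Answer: 929564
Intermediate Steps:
x = 574007 (x = 573120 + 887 = 574007)
(-841595 + x) + 1197152 = (-841595 + 574007) + 1197152 = -267588 + 1197152 = 929564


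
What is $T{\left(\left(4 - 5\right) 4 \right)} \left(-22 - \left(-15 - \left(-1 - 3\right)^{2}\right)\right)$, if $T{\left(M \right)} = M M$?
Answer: $144$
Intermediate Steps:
$T{\left(M \right)} = M^{2}$
$T{\left(\left(4 - 5\right) 4 \right)} \left(-22 - \left(-15 - \left(-1 - 3\right)^{2}\right)\right) = \left(\left(4 - 5\right) 4\right)^{2} \left(-22 - \left(-15 - \left(-1 - 3\right)^{2}\right)\right) = \left(\left(-1\right) 4\right)^{2} \left(-22 + \left(\left(-4\right)^{2} + 15\right)\right) = \left(-4\right)^{2} \left(-22 + \left(16 + 15\right)\right) = 16 \left(-22 + 31\right) = 16 \cdot 9 = 144$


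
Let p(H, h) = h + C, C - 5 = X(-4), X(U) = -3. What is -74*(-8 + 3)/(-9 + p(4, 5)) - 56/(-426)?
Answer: -39377/213 ≈ -184.87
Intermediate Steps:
C = 2 (C = 5 - 3 = 2)
p(H, h) = 2 + h (p(H, h) = h + 2 = 2 + h)
-74*(-8 + 3)/(-9 + p(4, 5)) - 56/(-426) = -74*(-8 + 3)/(-9 + (2 + 5)) - 56/(-426) = -74*(-5/(-9 + 7)) - 56*(-1/426) = -74/((-1/5*(-2))) + 28/213 = -74/2/5 + 28/213 = -74*5/2 + 28/213 = -185 + 28/213 = -39377/213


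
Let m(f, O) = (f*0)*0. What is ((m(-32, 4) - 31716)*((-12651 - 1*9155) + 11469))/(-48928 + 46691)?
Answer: -327848292/2237 ≈ -1.4656e+5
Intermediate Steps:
m(f, O) = 0 (m(f, O) = 0*0 = 0)
((m(-32, 4) - 31716)*((-12651 - 1*9155) + 11469))/(-48928 + 46691) = ((0 - 31716)*((-12651 - 1*9155) + 11469))/(-48928 + 46691) = -31716*((-12651 - 9155) + 11469)/(-2237) = -31716*(-21806 + 11469)*(-1/2237) = -31716*(-10337)*(-1/2237) = 327848292*(-1/2237) = -327848292/2237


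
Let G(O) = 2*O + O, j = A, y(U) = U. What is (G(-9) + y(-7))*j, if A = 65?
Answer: -2210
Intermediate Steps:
j = 65
G(O) = 3*O
(G(-9) + y(-7))*j = (3*(-9) - 7)*65 = (-27 - 7)*65 = -34*65 = -2210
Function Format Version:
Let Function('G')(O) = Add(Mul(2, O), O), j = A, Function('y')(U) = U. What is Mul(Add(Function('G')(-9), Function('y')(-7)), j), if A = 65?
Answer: -2210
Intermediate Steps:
j = 65
Function('G')(O) = Mul(3, O)
Mul(Add(Function('G')(-9), Function('y')(-7)), j) = Mul(Add(Mul(3, -9), -7), 65) = Mul(Add(-27, -7), 65) = Mul(-34, 65) = -2210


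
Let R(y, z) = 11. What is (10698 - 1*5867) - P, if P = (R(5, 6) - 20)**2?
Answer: 4750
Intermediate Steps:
P = 81 (P = (11 - 20)**2 = (-9)**2 = 81)
(10698 - 1*5867) - P = (10698 - 1*5867) - 1*81 = (10698 - 5867) - 81 = 4831 - 81 = 4750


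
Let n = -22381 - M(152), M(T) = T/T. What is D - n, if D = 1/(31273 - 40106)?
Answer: 197700205/8833 ≈ 22382.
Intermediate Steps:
M(T) = 1
n = -22382 (n = -22381 - 1*1 = -22381 - 1 = -22382)
D = -1/8833 (D = 1/(-8833) = -1/8833 ≈ -0.00011321)
D - n = -1/8833 - 1*(-22382) = -1/8833 + 22382 = 197700205/8833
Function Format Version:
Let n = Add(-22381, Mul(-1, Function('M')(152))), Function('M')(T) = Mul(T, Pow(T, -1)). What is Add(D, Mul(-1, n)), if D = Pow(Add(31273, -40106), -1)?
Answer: Rational(197700205, 8833) ≈ 22382.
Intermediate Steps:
Function('M')(T) = 1
n = -22382 (n = Add(-22381, Mul(-1, 1)) = Add(-22381, -1) = -22382)
D = Rational(-1, 8833) (D = Pow(-8833, -1) = Rational(-1, 8833) ≈ -0.00011321)
Add(D, Mul(-1, n)) = Add(Rational(-1, 8833), Mul(-1, -22382)) = Add(Rational(-1, 8833), 22382) = Rational(197700205, 8833)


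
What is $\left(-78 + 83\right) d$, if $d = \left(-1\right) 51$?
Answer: $-255$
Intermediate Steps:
$d = -51$
$\left(-78 + 83\right) d = \left(-78 + 83\right) \left(-51\right) = 5 \left(-51\right) = -255$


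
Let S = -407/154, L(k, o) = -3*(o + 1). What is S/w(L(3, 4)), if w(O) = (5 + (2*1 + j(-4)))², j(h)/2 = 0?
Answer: -37/686 ≈ -0.053936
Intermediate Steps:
j(h) = 0 (j(h) = 2*0 = 0)
L(k, o) = -3 - 3*o (L(k, o) = -3*(1 + o) = -3 - 3*o)
w(O) = 49 (w(O) = (5 + (2*1 + 0))² = (5 + (2 + 0))² = (5 + 2)² = 7² = 49)
S = -37/14 (S = -407*1/154 = -37/14 ≈ -2.6429)
S/w(L(3, 4)) = -37/14/49 = -37/14*1/49 = -37/686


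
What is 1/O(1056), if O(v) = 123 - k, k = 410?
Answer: -1/287 ≈ -0.0034843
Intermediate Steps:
O(v) = -287 (O(v) = 123 - 1*410 = 123 - 410 = -287)
1/O(1056) = 1/(-287) = -1/287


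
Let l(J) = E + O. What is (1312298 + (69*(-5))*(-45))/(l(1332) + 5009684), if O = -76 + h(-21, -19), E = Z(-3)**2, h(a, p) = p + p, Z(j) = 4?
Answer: 1327823/5009586 ≈ 0.26506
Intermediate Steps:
h(a, p) = 2*p
E = 16 (E = 4**2 = 16)
O = -114 (O = -76 + 2*(-19) = -76 - 38 = -114)
l(J) = -98 (l(J) = 16 - 114 = -98)
(1312298 + (69*(-5))*(-45))/(l(1332) + 5009684) = (1312298 + (69*(-5))*(-45))/(-98 + 5009684) = (1312298 - 345*(-45))/5009586 = (1312298 + 15525)*(1/5009586) = 1327823*(1/5009586) = 1327823/5009586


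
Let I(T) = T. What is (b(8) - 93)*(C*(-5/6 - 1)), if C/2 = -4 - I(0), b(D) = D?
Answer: -3740/3 ≈ -1246.7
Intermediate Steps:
C = -8 (C = 2*(-4 - 1*0) = 2*(-4 + 0) = 2*(-4) = -8)
(b(8) - 93)*(C*(-5/6 - 1)) = (8 - 93)*(-8*(-5/6 - 1)) = -(-680)*(-5*⅙ - 1) = -(-680)*(-⅚ - 1) = -(-680)*(-11)/6 = -85*44/3 = -3740/3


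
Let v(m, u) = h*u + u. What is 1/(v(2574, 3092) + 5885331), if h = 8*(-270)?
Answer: -1/790297 ≈ -1.2653e-6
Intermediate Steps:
h = -2160
v(m, u) = -2159*u (v(m, u) = -2160*u + u = -2159*u)
1/(v(2574, 3092) + 5885331) = 1/(-2159*3092 + 5885331) = 1/(-6675628 + 5885331) = 1/(-790297) = -1/790297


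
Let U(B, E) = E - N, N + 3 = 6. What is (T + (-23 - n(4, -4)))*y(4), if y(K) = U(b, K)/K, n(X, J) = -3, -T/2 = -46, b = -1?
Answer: 18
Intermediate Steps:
N = 3 (N = -3 + 6 = 3)
T = 92 (T = -2*(-46) = 92)
U(B, E) = -3 + E (U(B, E) = E - 1*3 = E - 3 = -3 + E)
y(K) = (-3 + K)/K
(T + (-23 - n(4, -4)))*y(4) = (92 + (-23 - 1*(-3)))*((-3 + 4)/4) = (92 + (-23 + 3))*((¼)*1) = (92 - 20)*(¼) = 72*(¼) = 18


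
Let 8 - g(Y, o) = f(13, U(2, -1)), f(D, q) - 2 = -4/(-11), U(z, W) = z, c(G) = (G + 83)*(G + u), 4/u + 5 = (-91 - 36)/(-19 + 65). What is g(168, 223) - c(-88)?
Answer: -1715866/3927 ≈ -436.94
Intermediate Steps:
u = -184/357 (u = 4/(-5 + (-91 - 36)/(-19 + 65)) = 4/(-5 - 127/46) = 4/(-357/46) = 4*(-46/357) = -184/357 ≈ -0.51541)
c(G) = (83 + G)*(-184/357 + G) (c(G) = (G + 83)*(G - 184/357) = (83 + G)*(-184/357 + G))
f(D, q) = 26/11 (f(D, q) = 2 - 4/(-11) = 2 - 4*(-1/11) = 2 + 4/11 = 26/11)
g(Y, o) = 62/11 (g(Y, o) = 8 - 1*26/11 = 8 - 26/11 = 62/11)
g(168, 223) - c(-88) = 62/11 - (-15272/357 + (-88)² + (29447/357)*(-88)) = 62/11 - (-15272/357 + 7744 - 2591336/357) = 62/11 - 1*158000/357 = 62/11 - 158000/357 = -1715866/3927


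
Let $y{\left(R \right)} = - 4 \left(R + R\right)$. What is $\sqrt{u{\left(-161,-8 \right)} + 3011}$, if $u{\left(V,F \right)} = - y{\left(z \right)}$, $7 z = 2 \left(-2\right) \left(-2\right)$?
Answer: $\frac{27 \sqrt{203}}{7} \approx 54.956$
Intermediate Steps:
$z = \frac{8}{7}$ ($z = \frac{2 \left(-2\right) \left(-2\right)}{7} = \frac{\left(-4\right) \left(-2\right)}{7} = \frac{1}{7} \cdot 8 = \frac{8}{7} \approx 1.1429$)
$y{\left(R \right)} = - 8 R$ ($y{\left(R \right)} = - 4 \cdot 2 R = - 8 R$)
$u{\left(V,F \right)} = \frac{64}{7}$ ($u{\left(V,F \right)} = - \frac{\left(-8\right) 8}{7} = \left(-1\right) \left(- \frac{64}{7}\right) = \frac{64}{7}$)
$\sqrt{u{\left(-161,-8 \right)} + 3011} = \sqrt{\frac{64}{7} + 3011} = \sqrt{\frac{21141}{7}} = \frac{27 \sqrt{203}}{7}$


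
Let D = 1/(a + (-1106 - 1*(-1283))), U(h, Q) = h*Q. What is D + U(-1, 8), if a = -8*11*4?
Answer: -1401/175 ≈ -8.0057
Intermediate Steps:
a = -352 (a = -88*4 = -352)
U(h, Q) = Q*h
D = -1/175 (D = 1/(-352 + (-1106 - 1*(-1283))) = 1/(-352 + (-1106 + 1283)) = 1/(-352 + 177) = 1/(-175) = -1/175 ≈ -0.0057143)
D + U(-1, 8) = -1/175 + 8*(-1) = -1/175 - 8 = -1401/175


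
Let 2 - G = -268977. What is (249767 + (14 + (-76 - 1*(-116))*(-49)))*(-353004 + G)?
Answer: -20823159525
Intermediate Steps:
G = 268979 (G = 2 - 1*(-268977) = 2 + 268977 = 268979)
(249767 + (14 + (-76 - 1*(-116))*(-49)))*(-353004 + G) = (249767 + (14 + (-76 - 1*(-116))*(-49)))*(-353004 + 268979) = (249767 + (14 + (-76 + 116)*(-49)))*(-84025) = (249767 + (14 + 40*(-49)))*(-84025) = (249767 + (14 - 1960))*(-84025) = (249767 - 1946)*(-84025) = 247821*(-84025) = -20823159525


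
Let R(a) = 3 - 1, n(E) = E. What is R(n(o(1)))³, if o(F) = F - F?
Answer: 8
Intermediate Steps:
o(F) = 0
R(a) = 2
R(n(o(1)))³ = 2³ = 8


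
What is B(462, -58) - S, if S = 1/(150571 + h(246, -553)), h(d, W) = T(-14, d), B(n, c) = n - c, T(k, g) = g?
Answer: 78424839/150817 ≈ 520.00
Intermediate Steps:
h(d, W) = d
S = 1/150817 (S = 1/(150571 + 246) = 1/150817 ≈ 6.6306e-6)
B(462, -58) - S = (462 - 1*(-58)) - 1*1/150817 = (462 + 58) - 1/150817 = 520 - 1/150817 = 78424839/150817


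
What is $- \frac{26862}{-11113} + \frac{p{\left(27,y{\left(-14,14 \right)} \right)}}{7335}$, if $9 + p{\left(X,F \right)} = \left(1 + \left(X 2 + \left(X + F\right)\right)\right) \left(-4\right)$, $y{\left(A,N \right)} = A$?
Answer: $\frac{193910017}{81513855} \approx 2.3789$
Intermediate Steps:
$p{\left(X,F \right)} = -13 - 12 X - 4 F$ ($p{\left(X,F \right)} = -9 + \left(1 + \left(X 2 + \left(X + F\right)\right)\right) \left(-4\right) = -9 + \left(1 + \left(2 X + \left(F + X\right)\right)\right) \left(-4\right) = -9 + \left(1 + \left(F + 3 X\right)\right) \left(-4\right) = -9 + \left(1 + F + 3 X\right) \left(-4\right) = -9 - \left(4 + 4 F + 12 X\right) = -13 - 12 X - 4 F$)
$- \frac{26862}{-11113} + \frac{p{\left(27,y{\left(-14,14 \right)} \right)}}{7335} = - \frac{26862}{-11113} + \frac{-13 - 324 - -56}{7335} = \left(-26862\right) \left(- \frac{1}{11113}\right) + \left(-13 - 324 + 56\right) \frac{1}{7335} = \frac{26862}{11113} - \frac{281}{7335} = \frac{193910017}{81513855}$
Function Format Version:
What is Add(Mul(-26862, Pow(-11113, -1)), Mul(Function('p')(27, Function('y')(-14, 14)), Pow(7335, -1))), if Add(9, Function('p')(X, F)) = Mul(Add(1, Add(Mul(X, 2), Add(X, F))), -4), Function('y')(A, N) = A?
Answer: Rational(193910017, 81513855) ≈ 2.3789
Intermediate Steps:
Function('p')(X, F) = Add(-13, Mul(-12, X), Mul(-4, F)) (Function('p')(X, F) = Add(-9, Mul(Add(1, Add(Mul(X, 2), Add(X, F))), -4)) = Add(-9, Mul(Add(1, Add(Mul(2, X), Add(F, X))), -4)) = Add(-9, Mul(Add(1, Add(F, Mul(3, X))), -4)) = Add(-9, Mul(Add(1, F, Mul(3, X)), -4)) = Add(-9, Add(-4, Mul(-12, X), Mul(-4, F))) = Add(-13, Mul(-12, X), Mul(-4, F)))
Add(Mul(-26862, Pow(-11113, -1)), Mul(Function('p')(27, Function('y')(-14, 14)), Pow(7335, -1))) = Add(Mul(-26862, Pow(-11113, -1)), Mul(Add(-13, Mul(-12, 27), Mul(-4, -14)), Pow(7335, -1))) = Add(Mul(-26862, Rational(-1, 11113)), Mul(Add(-13, -324, 56), Rational(1, 7335))) = Add(Rational(26862, 11113), Mul(-281, Rational(1, 7335))) = Add(Rational(26862, 11113), Rational(-281, 7335)) = Rational(193910017, 81513855)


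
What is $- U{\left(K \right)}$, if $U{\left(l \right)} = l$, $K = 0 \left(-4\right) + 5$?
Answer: $-5$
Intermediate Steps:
$K = 5$ ($K = 0 + 5 = 5$)
$- U{\left(K \right)} = \left(-1\right) 5 = -5$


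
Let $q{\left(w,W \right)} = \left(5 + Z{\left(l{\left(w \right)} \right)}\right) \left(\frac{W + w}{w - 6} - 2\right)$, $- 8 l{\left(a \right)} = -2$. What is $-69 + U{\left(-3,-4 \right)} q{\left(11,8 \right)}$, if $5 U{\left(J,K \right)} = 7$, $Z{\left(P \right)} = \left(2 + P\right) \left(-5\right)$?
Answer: $- \frac{339}{4} \approx -84.75$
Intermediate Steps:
$l{\left(a \right)} = \frac{1}{4}$ ($l{\left(a \right)} = \left(- \frac{1}{8}\right) \left(-2\right) = \frac{1}{4}$)
$Z{\left(P \right)} = -10 - 5 P$
$U{\left(J,K \right)} = \frac{7}{5}$ ($U{\left(J,K \right)} = \frac{1}{5} \cdot 7 = \frac{7}{5}$)
$q{\left(w,W \right)} = \frac{25}{2} - \frac{25 \left(W + w\right)}{4 \left(-6 + w\right)}$ ($q{\left(w,W \right)} = \left(5 - \frac{45}{4}\right) \left(\frac{W + w}{w - 6} - 2\right) = \left(5 - \frac{45}{4}\right) \left(\frac{W + w}{-6 + w} - 2\right) = - \frac{25 \left(-2 + \frac{W + w}{-6 + w}\right)}{4} = \frac{25}{2} - \frac{25 \left(W + w\right)}{4 \left(-6 + w\right)}$)
$-69 + U{\left(-3,-4 \right)} q{\left(11,8 \right)} = -69 + \frac{7 \frac{25 \left(-12 + 11 - 8\right)}{4 \left(-6 + 11\right)}}{5} = -69 + \frac{7 \frac{25 \left(-12 + 11 - 8\right)}{4 \cdot 5}}{5} = -69 + \frac{7 \cdot \frac{25}{4} \cdot \frac{1}{5} \left(-9\right)}{5} = -69 + \frac{7}{5} \left(- \frac{45}{4}\right) = -69 - \frac{63}{4} = - \frac{339}{4}$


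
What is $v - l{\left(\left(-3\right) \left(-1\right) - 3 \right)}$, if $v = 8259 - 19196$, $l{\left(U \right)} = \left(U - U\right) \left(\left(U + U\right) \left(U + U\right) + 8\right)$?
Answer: $-10937$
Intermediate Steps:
$l{\left(U \right)} = 0$ ($l{\left(U \right)} = 0 \left(2 U 2 U + 8\right) = 0 \left(4 U^{2} + 8\right) = 0 \left(8 + 4 U^{2}\right) = 0$)
$v = -10937$ ($v = 8259 - 19196 = -10937$)
$v - l{\left(\left(-3\right) \left(-1\right) - 3 \right)} = -10937 - 0 = -10937 + 0 = -10937$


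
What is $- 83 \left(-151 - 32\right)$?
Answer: $15189$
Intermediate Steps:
$- 83 \left(-151 - 32\right) = \left(-83\right) \left(-183\right) = 15189$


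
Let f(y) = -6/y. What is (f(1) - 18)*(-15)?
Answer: 360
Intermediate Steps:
(f(1) - 18)*(-15) = (-6/1 - 18)*(-15) = (-6*1 - 18)*(-15) = (-6 - 18)*(-15) = -24*(-15) = 360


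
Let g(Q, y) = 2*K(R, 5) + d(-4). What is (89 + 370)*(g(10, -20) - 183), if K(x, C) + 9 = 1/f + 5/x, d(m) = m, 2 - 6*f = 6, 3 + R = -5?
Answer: -384183/4 ≈ -96046.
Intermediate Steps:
R = -8 (R = -3 - 5 = -8)
f = -⅔ (f = ⅓ - ⅙*6 = ⅓ - 1 = -⅔ ≈ -0.66667)
K(x, C) = -21/2 + 5/x (K(x, C) = -9 + (1/(-⅔) + 5/x) = -9 + (1*(-3/2) + 5/x) = -9 + (-3/2 + 5/x) = -21/2 + 5/x)
g(Q, y) = -105/4 (g(Q, y) = 2*(-21/2 + 5/(-8)) - 4 = 2*(-21/2 + 5*(-⅛)) - 4 = 2*(-21/2 - 5/8) - 4 = 2*(-89/8) - 4 = -89/4 - 4 = -105/4)
(89 + 370)*(g(10, -20) - 183) = (89 + 370)*(-105/4 - 183) = 459*(-837/4) = -384183/4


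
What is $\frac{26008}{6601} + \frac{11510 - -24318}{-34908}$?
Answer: $\frac{167846659}{57606927} \approx 2.9137$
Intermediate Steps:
$\frac{26008}{6601} + \frac{11510 - -24318}{-34908} = 26008 \cdot \frac{1}{6601} + \left(11510 + 24318\right) \left(- \frac{1}{34908}\right) = \frac{26008}{6601} + 35828 \left(- \frac{1}{34908}\right) = \frac{26008}{6601} - \frac{8957}{8727} = \frac{167846659}{57606927}$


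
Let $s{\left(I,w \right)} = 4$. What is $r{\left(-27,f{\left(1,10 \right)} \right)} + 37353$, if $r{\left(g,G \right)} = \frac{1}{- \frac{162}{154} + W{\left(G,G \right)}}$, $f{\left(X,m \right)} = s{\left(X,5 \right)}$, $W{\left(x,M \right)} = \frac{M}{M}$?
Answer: $\frac{149335}{4} \approx 37334.0$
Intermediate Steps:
$W{\left(x,M \right)} = 1$
$f{\left(X,m \right)} = 4$
$r{\left(g,G \right)} = - \frac{77}{4}$ ($r{\left(g,G \right)} = \frac{1}{- \frac{162}{154} + 1} = \frac{1}{\left(-162\right) \frac{1}{154} + 1} = \frac{1}{- \frac{81}{77} + 1} = \frac{1}{- \frac{4}{77}} = - \frac{77}{4}$)
$r{\left(-27,f{\left(1,10 \right)} \right)} + 37353 = - \frac{77}{4} + 37353 = \frac{149335}{4}$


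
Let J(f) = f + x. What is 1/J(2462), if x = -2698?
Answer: -1/236 ≈ -0.0042373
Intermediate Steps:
J(f) = -2698 + f (J(f) = f - 2698 = -2698 + f)
1/J(2462) = 1/(-2698 + 2462) = 1/(-236) = -1/236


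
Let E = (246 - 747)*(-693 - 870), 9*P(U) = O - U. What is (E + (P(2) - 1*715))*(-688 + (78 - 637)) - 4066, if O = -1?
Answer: -2926774819/3 ≈ -9.7559e+8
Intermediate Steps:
P(U) = -⅑ - U/9 (P(U) = (-1 - U)/9 = -⅑ - U/9)
E = 783063 (E = -501*(-1563) = 783063)
(E + (P(2) - 1*715))*(-688 + (78 - 637)) - 4066 = (783063 + ((-⅑ - ⅑*2) - 1*715))*(-688 + (78 - 637)) - 4066 = (783063 + ((-⅑ - 2/9) - 715))*(-688 - 559) - 4066 = (783063 + (-⅓ - 715))*(-1247) - 4066 = (783063 - 2146/3)*(-1247) - 4066 = (2347043/3)*(-1247) - 4066 = -2926762621/3 - 4066 = -2926774819/3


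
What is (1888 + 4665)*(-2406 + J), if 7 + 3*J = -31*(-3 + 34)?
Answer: -53642858/3 ≈ -1.7881e+7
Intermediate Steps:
J = -968/3 (J = -7/3 + (-31*(-3 + 34))/3 = -7/3 + (-31*31)/3 = -7/3 + (1/3)*(-961) = -7/3 - 961/3 = -968/3 ≈ -322.67)
(1888 + 4665)*(-2406 + J) = (1888 + 4665)*(-2406 - 968/3) = 6553*(-8186/3) = -53642858/3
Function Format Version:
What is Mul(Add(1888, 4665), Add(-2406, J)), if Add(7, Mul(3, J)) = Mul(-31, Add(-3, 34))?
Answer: Rational(-53642858, 3) ≈ -1.7881e+7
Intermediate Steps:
J = Rational(-968, 3) (J = Add(Rational(-7, 3), Mul(Rational(1, 3), Mul(-31, Add(-3, 34)))) = Add(Rational(-7, 3), Mul(Rational(1, 3), Mul(-31, 31))) = Add(Rational(-7, 3), Mul(Rational(1, 3), -961)) = Add(Rational(-7, 3), Rational(-961, 3)) = Rational(-968, 3) ≈ -322.67)
Mul(Add(1888, 4665), Add(-2406, J)) = Mul(Add(1888, 4665), Add(-2406, Rational(-968, 3))) = Mul(6553, Rational(-8186, 3)) = Rational(-53642858, 3)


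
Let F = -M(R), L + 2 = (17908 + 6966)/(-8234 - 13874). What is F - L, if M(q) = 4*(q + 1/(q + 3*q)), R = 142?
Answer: -221669272/392417 ≈ -564.88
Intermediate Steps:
M(q) = 1/q + 4*q (M(q) = 4*(q + 1/(4*q)) = 1/q + 4*q)
L = -34545/11054 (L = -2 + (17908 + 6966)/(-8234 - 13874) = -2 + 24874/(-22108) = -2 + 24874*(-1/22108) = -2 - 12437/11054 = -34545/11054 ≈ -3.1251)
F = -80657/142 (F = -(1/142 + 4*142) = -(1/142 + 568) = -1*80657/142 = -80657/142 ≈ -568.01)
F - L = -80657/142 - 1*(-34545/11054) = -80657/142 + 34545/11054 = -221669272/392417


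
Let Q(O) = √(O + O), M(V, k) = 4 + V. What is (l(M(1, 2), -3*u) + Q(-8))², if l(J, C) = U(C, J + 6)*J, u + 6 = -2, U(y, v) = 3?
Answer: 209 + 120*I ≈ 209.0 + 120.0*I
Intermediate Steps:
u = -8 (u = -6 - 2 = -8)
Q(O) = √2*√O (Q(O) = √(2*O) = √2*√O)
l(J, C) = 3*J
(l(M(1, 2), -3*u) + Q(-8))² = (3*(4 + 1) + √2*√(-8))² = (3*5 + √2*(2*I*√2))² = (15 + 4*I)²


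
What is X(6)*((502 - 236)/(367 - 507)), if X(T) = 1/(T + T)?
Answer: -19/120 ≈ -0.15833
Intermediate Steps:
X(T) = 1/(2*T)
X(6)*((502 - 236)/(367 - 507)) = ((1/2)/6)*((502 - 236)/(367 - 507)) = ((1/2)*(1/6))*(266/(-140)) = (266*(-1/140))/12 = (1/12)*(-19/10) = -19/120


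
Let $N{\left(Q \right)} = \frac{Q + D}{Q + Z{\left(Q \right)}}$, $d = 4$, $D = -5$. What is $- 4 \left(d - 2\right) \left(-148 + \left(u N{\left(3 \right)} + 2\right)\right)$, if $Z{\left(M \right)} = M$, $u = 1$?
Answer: $\frac{3512}{3} \approx 1170.7$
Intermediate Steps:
$N{\left(Q \right)} = \frac{-5 + Q}{2 Q}$ ($N{\left(Q \right)} = \frac{Q - 5}{Q + Q} = \frac{-5 + Q}{2 Q}$)
$- 4 \left(d - 2\right) \left(-148 + \left(u N{\left(3 \right)} + 2\right)\right) = - 4 \left(4 - 2\right) \left(-148 + \left(1 \frac{-5 + 3}{2 \cdot 3} + 2\right)\right) = \left(-4\right) 2 \left(-148 + \left(1 \cdot \frac{1}{2} \cdot \frac{1}{3} \left(-2\right) + 2\right)\right) = - 8 \left(-148 + \left(1 \left(- \frac{1}{3}\right) + 2\right)\right) = - 8 \left(-148 + \left(- \frac{1}{3} + 2\right)\right) = - 8 \left(-148 + \frac{5}{3}\right) = \left(-8\right) \left(- \frac{439}{3}\right) = \frac{3512}{3}$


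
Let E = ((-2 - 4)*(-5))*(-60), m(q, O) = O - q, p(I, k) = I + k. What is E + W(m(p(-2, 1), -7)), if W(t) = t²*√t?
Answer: -1800 + 36*I*√6 ≈ -1800.0 + 88.182*I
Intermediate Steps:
W(t) = t^(5/2)
E = -1800 (E = -6*(-5)*(-60) = 30*(-60) = -1800)
E + W(m(p(-2, 1), -7)) = -1800 + (-7 - (-2 + 1))^(5/2) = -1800 + (-7 - 1*(-1))^(5/2) = -1800 + (-7 + 1)^(5/2) = -1800 + (-6)^(5/2) = -1800 + 36*I*√6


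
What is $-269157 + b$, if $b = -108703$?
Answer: $-377860$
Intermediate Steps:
$-269157 + b = -269157 - 108703 = -377860$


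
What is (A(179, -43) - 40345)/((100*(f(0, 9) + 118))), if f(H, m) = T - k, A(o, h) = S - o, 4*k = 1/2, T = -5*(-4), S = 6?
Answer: -81036/27575 ≈ -2.9387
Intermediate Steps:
T = 20
k = ⅛ (k = (¼)/2 = (¼)*(½) = ⅛ ≈ 0.12500)
A(o, h) = 6 - o
f(H, m) = 159/8 (f(H, m) = 20 - 1*⅛ = 20 - ⅛ = 159/8)
(A(179, -43) - 40345)/((100*(f(0, 9) + 118))) = ((6 - 1*179) - 40345)/((100*(159/8 + 118))) = ((6 - 179) - 40345)/((100*(1103/8))) = (-173 - 40345)/(27575/2) = -40518*2/27575 = -81036/27575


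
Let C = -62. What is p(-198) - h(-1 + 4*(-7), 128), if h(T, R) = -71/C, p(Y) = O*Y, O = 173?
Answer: -2123819/62 ≈ -34255.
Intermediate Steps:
p(Y) = 173*Y
h(T, R) = 71/62 (h(T, R) = -71/(-62) = -71*(-1/62) = 71/62)
p(-198) - h(-1 + 4*(-7), 128) = 173*(-198) - 1*71/62 = -34254 - 71/62 = -2123819/62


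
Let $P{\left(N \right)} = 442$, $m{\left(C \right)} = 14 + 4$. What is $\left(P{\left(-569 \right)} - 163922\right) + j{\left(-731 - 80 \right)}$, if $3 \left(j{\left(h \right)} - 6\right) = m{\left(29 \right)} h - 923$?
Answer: $- \frac{505943}{3} \approx -1.6865 \cdot 10^{5}$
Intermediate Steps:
$m{\left(C \right)} = 18$
$j{\left(h \right)} = - \frac{905}{3} + 6 h$ ($j{\left(h \right)} = 6 + \frac{18 h - 923}{3} = 6 + \frac{-923 + 18 h}{3} = 6 + \left(- \frac{923}{3} + 6 h\right) = - \frac{905}{3} + 6 h$)
$\left(P{\left(-569 \right)} - 163922\right) + j{\left(-731 - 80 \right)} = \left(442 - 163922\right) + \left(- \frac{905}{3} + 6 \left(-731 - 80\right)\right) = -163480 + \left(- \frac{905}{3} + 6 \left(-811\right)\right) = -163480 - \frac{15503}{3} = - \frac{505943}{3}$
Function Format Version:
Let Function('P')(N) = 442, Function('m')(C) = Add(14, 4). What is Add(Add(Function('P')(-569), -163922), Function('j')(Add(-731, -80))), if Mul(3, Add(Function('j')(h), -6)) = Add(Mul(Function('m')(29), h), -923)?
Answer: Rational(-505943, 3) ≈ -1.6865e+5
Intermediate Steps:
Function('m')(C) = 18
Function('j')(h) = Add(Rational(-905, 3), Mul(6, h)) (Function('j')(h) = Add(6, Mul(Rational(1, 3), Add(Mul(18, h), -923))) = Add(6, Mul(Rational(1, 3), Add(-923, Mul(18, h)))) = Add(6, Add(Rational(-923, 3), Mul(6, h))) = Add(Rational(-905, 3), Mul(6, h)))
Add(Add(Function('P')(-569), -163922), Function('j')(Add(-731, -80))) = Add(Add(442, -163922), Add(Rational(-905, 3), Mul(6, Add(-731, -80)))) = Add(-163480, Add(Rational(-905, 3), Mul(6, -811))) = Add(-163480, Add(Rational(-905, 3), -4866)) = Add(-163480, Rational(-15503, 3)) = Rational(-505943, 3)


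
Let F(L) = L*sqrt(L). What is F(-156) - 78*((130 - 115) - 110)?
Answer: 7410 - 312*I*sqrt(39) ≈ 7410.0 - 1948.4*I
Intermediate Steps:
F(L) = L**(3/2)
F(-156) - 78*((130 - 115) - 110) = (-156)**(3/2) - 78*((130 - 115) - 110) = -312*I*sqrt(39) - 78*(15 - 110) = -312*I*sqrt(39) - 78*(-95) = -312*I*sqrt(39) + 7410 = 7410 - 312*I*sqrt(39)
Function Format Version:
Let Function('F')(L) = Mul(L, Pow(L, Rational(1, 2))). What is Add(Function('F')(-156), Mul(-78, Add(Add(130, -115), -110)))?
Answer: Add(7410, Mul(-312, I, Pow(39, Rational(1, 2)))) ≈ Add(7410.0, Mul(-1948.4, I))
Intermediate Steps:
Function('F')(L) = Pow(L, Rational(3, 2))
Add(Function('F')(-156), Mul(-78, Add(Add(130, -115), -110))) = Add(Pow(-156, Rational(3, 2)), Mul(-78, Add(Add(130, -115), -110))) = Add(Mul(-312, I, Pow(39, Rational(1, 2))), Mul(-78, Add(15, -110))) = Add(Mul(-312, I, Pow(39, Rational(1, 2))), Mul(-78, -95)) = Add(Mul(-312, I, Pow(39, Rational(1, 2))), 7410) = Add(7410, Mul(-312, I, Pow(39, Rational(1, 2))))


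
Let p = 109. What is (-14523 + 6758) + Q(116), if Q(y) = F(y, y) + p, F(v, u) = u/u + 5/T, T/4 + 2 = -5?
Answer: -214345/28 ≈ -7655.2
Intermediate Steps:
T = -28 (T = -8 + 4*(-5) = -8 - 20 = -28)
F(v, u) = 23/28 (F(v, u) = u/u + 5/(-28) = 1 + 5*(-1/28) = 1 - 5/28 = 23/28)
Q(y) = 3075/28 (Q(y) = 23/28 + 109 = 3075/28)
(-14523 + 6758) + Q(116) = (-14523 + 6758) + 3075/28 = -7765 + 3075/28 = -214345/28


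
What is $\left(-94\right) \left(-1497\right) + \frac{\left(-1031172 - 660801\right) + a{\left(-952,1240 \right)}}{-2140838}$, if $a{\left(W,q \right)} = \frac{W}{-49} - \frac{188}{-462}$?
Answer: $\frac{69590166870185}{494533578} \approx 1.4072 \cdot 10^{5}$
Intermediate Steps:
$a{\left(W,q \right)} = \frac{94}{231} - \frac{W}{49}$ ($a{\left(W,q \right)} = W \left(- \frac{1}{49}\right) - - \frac{94}{231} = - \frac{W}{49} + \frac{94}{231} = \frac{94}{231} - \frac{W}{49}$)
$\left(-94\right) \left(-1497\right) + \frac{\left(-1031172 - 660801\right) + a{\left(-952,1240 \right)}}{-2140838} = \left(-94\right) \left(-1497\right) + \frac{\left(-1031172 - 660801\right) + \left(\frac{94}{231} - - \frac{136}{7}\right)}{-2140838} = 140718 + \left(-1691973 + \left(\frac{94}{231} + \frac{136}{7}\right)\right) \left(- \frac{1}{2140838}\right) = 140718 + \left(-1691973 + \frac{4582}{231}\right) \left(- \frac{1}{2140838}\right) = 140718 - - \frac{390841181}{494533578} = 140718 + \frac{390841181}{494533578} = \frac{69590166870185}{494533578}$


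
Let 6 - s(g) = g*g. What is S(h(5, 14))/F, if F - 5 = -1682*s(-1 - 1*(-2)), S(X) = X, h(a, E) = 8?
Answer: -8/8405 ≈ -0.00095181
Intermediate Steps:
s(g) = 6 - g**2 (s(g) = 6 - g*g = 6 - g**2)
F = -8405 (F = 5 - 1682*(6 - (-1 - 1*(-2))**2) = 5 - 1682*(6 - (-1 + 2)**2) = 5 - 1682*(6 - 1*1**2) = 5 - 1682*(6 - 1*1) = 5 - 1682*(6 - 1) = 5 - 1682*5 = 5 - 8410 = -8405)
S(h(5, 14))/F = 8/(-8405) = 8*(-1/8405) = -8/8405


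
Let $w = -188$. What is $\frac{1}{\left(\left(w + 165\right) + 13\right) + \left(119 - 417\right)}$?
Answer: $- \frac{1}{308} \approx -0.0032468$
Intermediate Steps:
$\frac{1}{\left(\left(w + 165\right) + 13\right) + \left(119 - 417\right)} = \frac{1}{\left(\left(-188 + 165\right) + 13\right) + \left(119 - 417\right)} = \frac{1}{\left(-23 + 13\right) - 298} = \frac{1}{-10 - 298} = \frac{1}{-308} = - \frac{1}{308}$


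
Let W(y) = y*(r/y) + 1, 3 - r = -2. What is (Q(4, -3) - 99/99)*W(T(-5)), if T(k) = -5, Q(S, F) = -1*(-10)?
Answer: 54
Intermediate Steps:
r = 5 (r = 3 - 1*(-2) = 3 + 2 = 5)
Q(S, F) = 10
W(y) = 6 (W(y) = y*(5/y) + 1 = 5 + 1 = 6)
(Q(4, -3) - 99/99)*W(T(-5)) = (10 - 99/99)*6 = (10 - 99*1/99)*6 = (10 - 1)*6 = 9*6 = 54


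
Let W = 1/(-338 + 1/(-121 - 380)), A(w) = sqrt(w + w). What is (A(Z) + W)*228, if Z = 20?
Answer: -114228/169339 + 456*sqrt(10) ≈ 1441.3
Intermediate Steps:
A(w) = sqrt(2)*sqrt(w) (A(w) = sqrt(2*w) = sqrt(2)*sqrt(w))
W = -501/169339 (W = 1/(-338 + 1/(-501)) = 1/(-338 - 1/501) = 1/(-169339/501) = -501/169339 ≈ -0.0029586)
(A(Z) + W)*228 = (sqrt(2)*sqrt(20) - 501/169339)*228 = (sqrt(2)*(2*sqrt(5)) - 501/169339)*228 = (2*sqrt(10) - 501/169339)*228 = (-501/169339 + 2*sqrt(10))*228 = -114228/169339 + 456*sqrt(10)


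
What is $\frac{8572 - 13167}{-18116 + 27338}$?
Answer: $- \frac{4595}{9222} \approx -0.49826$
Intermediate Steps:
$\frac{8572 - 13167}{-18116 + 27338} = - \frac{4595}{9222}$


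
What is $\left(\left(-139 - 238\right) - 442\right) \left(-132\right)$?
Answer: $108108$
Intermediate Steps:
$\left(\left(-139 - 238\right) - 442\right) \left(-132\right) = \left(-377 - 442\right) \left(-132\right) = \left(-819\right) \left(-132\right) = 108108$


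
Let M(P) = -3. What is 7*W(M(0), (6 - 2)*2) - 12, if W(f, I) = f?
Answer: -33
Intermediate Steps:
7*W(M(0), (6 - 2)*2) - 12 = 7*(-3) - 12 = -21 - 12 = -33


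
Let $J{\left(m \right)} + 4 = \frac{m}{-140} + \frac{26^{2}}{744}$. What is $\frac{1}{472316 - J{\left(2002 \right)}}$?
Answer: $\frac{465}{219635027} \approx 2.1171 \cdot 10^{-6}$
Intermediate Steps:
$J{\left(m \right)} = - \frac{575}{186} - \frac{m}{140}$ ($J{\left(m \right)} = -4 + \left(\frac{m}{-140} + \frac{26^{2}}{744}\right) = -4 + \left(m \left(- \frac{1}{140}\right) + 676 \cdot \frac{1}{744}\right) = -4 - \left(- \frac{169}{186} + \frac{m}{140}\right) = - \frac{575}{186} - \frac{m}{140}$)
$\frac{1}{472316 - J{\left(2002 \right)}} = \frac{1}{472316 - \left(- \frac{575}{186} - \frac{143}{10}\right)} = \frac{1}{472316 - - \frac{8087}{465}} = \frac{1}{472316 + \frac{8087}{465}} = \frac{1}{\frac{219635027}{465}} = \frac{465}{219635027}$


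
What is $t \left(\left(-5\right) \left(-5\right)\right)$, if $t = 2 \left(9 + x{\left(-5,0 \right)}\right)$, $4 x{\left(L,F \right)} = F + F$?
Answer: $450$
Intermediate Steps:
$x{\left(L,F \right)} = \frac{F}{2}$ ($x{\left(L,F \right)} = \frac{F + F}{4} = \frac{2 F}{4} = \frac{F}{2}$)
$t = 18$ ($t = 2 \left(9 + \frac{1}{2} \cdot 0\right) = 2 \left(9 + 0\right) = 2 \cdot 9 = 18$)
$t \left(\left(-5\right) \left(-5\right)\right) = 18 \left(\left(-5\right) \left(-5\right)\right) = 18 \cdot 25 = 450$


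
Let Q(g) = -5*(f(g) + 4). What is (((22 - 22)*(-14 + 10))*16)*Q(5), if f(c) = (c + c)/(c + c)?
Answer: 0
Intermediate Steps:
f(c) = 1 (f(c) = (2*c)/((2*c)) = (2*c)*(1/(2*c)) = 1)
Q(g) = -25 (Q(g) = -5*(1 + 4) = -5*5 = -25)
(((22 - 22)*(-14 + 10))*16)*Q(5) = (((22 - 22)*(-14 + 10))*16)*(-25) = ((0*(-4))*16)*(-25) = (0*16)*(-25) = 0*(-25) = 0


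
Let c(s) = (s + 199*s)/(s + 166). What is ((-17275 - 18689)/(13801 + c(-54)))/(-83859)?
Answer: 20979/670396799 ≈ 3.1293e-5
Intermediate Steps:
c(s) = 200*s/(166 + s) (c(s) = (200*s)/(166 + s) = 200*s/(166 + s))
((-17275 - 18689)/(13801 + c(-54)))/(-83859) = ((-17275 - 18689)/(13801 + 200*(-54)/(166 - 54)))/(-83859) = -35964/(13801 + 200*(-54)/112)*(-1/83859) = -35964/(13801 + 200*(-54)*(1/112))*(-1/83859) = -35964/(13801 - 675/7)*(-1/83859) = -35964/95932/7*(-1/83859) = -35964*7/95932*(-1/83859) = -62937/23983*(-1/83859) = 20979/670396799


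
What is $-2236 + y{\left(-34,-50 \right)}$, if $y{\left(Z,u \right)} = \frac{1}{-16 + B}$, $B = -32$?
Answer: $- \frac{107329}{48} \approx -2236.0$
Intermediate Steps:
$y{\left(Z,u \right)} = - \frac{1}{48}$ ($y{\left(Z,u \right)} = \frac{1}{-16 - 32} = \frac{1}{-48} = - \frac{1}{48}$)
$-2236 + y{\left(-34,-50 \right)} = -2236 - \frac{1}{48} = - \frac{107329}{48}$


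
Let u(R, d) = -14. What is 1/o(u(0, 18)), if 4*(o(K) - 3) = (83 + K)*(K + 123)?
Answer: 4/7533 ≈ 0.00053100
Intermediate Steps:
o(K) = 3 + (83 + K)*(123 + K)/4 (o(K) = 3 + ((83 + K)*(K + 123))/4 = 3 + ((83 + K)*(123 + K))/4 = 3 + (83 + K)*(123 + K)/4)
1/o(u(0, 18)) = 1/(10221/4 + (¼)*(-14)² + (103/2)*(-14)) = 1/(10221/4 + (¼)*196 - 721) = 1/(10221/4 + 49 - 721) = 1/(7533/4) = 4/7533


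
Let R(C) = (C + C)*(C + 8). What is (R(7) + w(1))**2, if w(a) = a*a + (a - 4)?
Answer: 43264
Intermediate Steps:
R(C) = 2*C*(8 + C) (R(C) = (2*C)*(8 + C) = 2*C*(8 + C))
w(a) = -4 + a + a**2 (w(a) = a**2 + (-4 + a) = -4 + a + a**2)
(R(7) + w(1))**2 = (2*7*(8 + 7) + (-4 + 1 + 1**2))**2 = (2*7*15 + (-4 + 1 + 1))**2 = (210 - 2)**2 = 208**2 = 43264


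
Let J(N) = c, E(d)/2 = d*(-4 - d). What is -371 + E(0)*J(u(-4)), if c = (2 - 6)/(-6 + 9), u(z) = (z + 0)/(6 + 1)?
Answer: -371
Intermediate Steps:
u(z) = z/7
E(d) = 2*d*(-4 - d) (E(d) = 2*(d*(-4 - d)) = 2*d*(-4 - d))
c = -4/3 ≈ -1.3333
J(N) = -4/3
-371 + E(0)*J(u(-4)) = -371 - 2*0*(4 + 0)*(-4/3) = -371 - 2*0*4*(-4/3) = -371 + 0*(-4/3) = -371 + 0 = -371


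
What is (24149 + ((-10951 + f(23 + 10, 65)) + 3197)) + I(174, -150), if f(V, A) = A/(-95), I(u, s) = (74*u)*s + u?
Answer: -36381802/19 ≈ -1.9148e+6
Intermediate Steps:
I(u, s) = u + 74*s*u (I(u, s) = 74*s*u + u = u + 74*s*u)
f(V, A) = -A/95 (f(V, A) = A*(-1/95) = -A/95)
(24149 + ((-10951 + f(23 + 10, 65)) + 3197)) + I(174, -150) = (24149 + ((-10951 - 1/95*65) + 3197)) + 174*(1 + 74*(-150)) = (24149 + ((-10951 - 13/19) + 3197)) + 174*(1 - 11100) = (24149 + (-208082/19 + 3197)) + 174*(-11099) = (24149 - 147339/19) - 1931226 = 311492/19 - 1931226 = -36381802/19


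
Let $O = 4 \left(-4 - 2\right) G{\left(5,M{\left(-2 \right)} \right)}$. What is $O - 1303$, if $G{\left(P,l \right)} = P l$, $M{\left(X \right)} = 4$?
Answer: $-1783$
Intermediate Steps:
$O = -480$ ($O = 4 \left(-4 - 2\right) 5 \cdot 4 = 4 \left(-6\right) 20 = \left(-24\right) 20 = -480$)
$O - 1303 = -480 - 1303 = -1783$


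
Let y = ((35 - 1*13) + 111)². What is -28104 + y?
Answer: -10415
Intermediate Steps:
y = 17689 (y = ((35 - 13) + 111)² = (22 + 111)² = 133² = 17689)
-28104 + y = -28104 + 17689 = -10415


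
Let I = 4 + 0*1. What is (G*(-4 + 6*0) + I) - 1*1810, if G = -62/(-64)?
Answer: -14479/8 ≈ -1809.9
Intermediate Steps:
I = 4 (I = 4 + 0 = 4)
G = 31/32 (G = -62*(-1/64) = 31/32 ≈ 0.96875)
(G*(-4 + 6*0) + I) - 1*1810 = (31*(-4 + 6*0)/32 + 4) - 1*1810 = (31*(-4 + 0)/32 + 4) - 1810 = ((31/32)*(-4) + 4) - 1810 = (-31/8 + 4) - 1810 = ⅛ - 1810 = -14479/8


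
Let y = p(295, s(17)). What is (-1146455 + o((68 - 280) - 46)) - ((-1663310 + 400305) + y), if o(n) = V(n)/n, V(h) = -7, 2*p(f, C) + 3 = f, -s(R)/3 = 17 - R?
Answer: 30032239/258 ≈ 1.1640e+5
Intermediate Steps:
s(R) = -51 + 3*R (s(R) = -3*(17 - R) = -51 + 3*R)
p(f, C) = -3/2 + f/2
y = 146 (y = -3/2 + (½)*295 = -3/2 + 295/2 = 146)
o(n) = -7/n
(-1146455 + o((68 - 280) - 46)) - ((-1663310 + 400305) + y) = (-1146455 - 7/((68 - 280) - 46)) - ((-1663310 + 400305) + 146) = (-1146455 - 7/(-212 - 46)) - (-1263005 + 146) = (-1146455 - 7/(-258)) - 1*(-1262859) = (-1146455 - 7*(-1/258)) + 1262859 = (-1146455 + 7/258) + 1262859 = -295785383/258 + 1262859 = 30032239/258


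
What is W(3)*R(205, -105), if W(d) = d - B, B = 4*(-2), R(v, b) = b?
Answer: -1155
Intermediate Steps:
B = -8
W(d) = 8 + d (W(d) = d - 1*(-8) = d + 8 = 8 + d)
W(3)*R(205, -105) = (8 + 3)*(-105) = 11*(-105) = -1155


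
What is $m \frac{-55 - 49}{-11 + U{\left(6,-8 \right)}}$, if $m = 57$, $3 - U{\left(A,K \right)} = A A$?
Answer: $\frac{1482}{11} \approx 134.73$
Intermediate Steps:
$U{\left(A,K \right)} = 3 - A^{2}$ ($U{\left(A,K \right)} = 3 - A A = 3 - A^{2}$)
$m \frac{-55 - 49}{-11 + U{\left(6,-8 \right)}} = 57 \frac{-55 - 49}{-11 + \left(3 - 6^{2}\right)} = 57 \left(- \frac{104}{-11 + \left(3 - 36\right)}\right) = 57 \left(- \frac{104}{-11 - 33}\right) = 57 \left(- \frac{104}{-44}\right) = 57 \left(\left(-104\right) \left(- \frac{1}{44}\right)\right) = 57 \cdot \frac{26}{11} = \frac{1482}{11}$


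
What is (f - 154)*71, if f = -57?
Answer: -14981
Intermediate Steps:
(f - 154)*71 = (-57 - 154)*71 = -211*71 = -14981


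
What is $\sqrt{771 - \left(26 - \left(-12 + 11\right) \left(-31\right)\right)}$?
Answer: $2 \sqrt{194} \approx 27.857$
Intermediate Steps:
$\sqrt{771 - \left(26 - \left(-12 + 11\right) \left(-31\right)\right)} = \sqrt{771 - -5} = \sqrt{771 + \left(-26 + 31\right)} = \sqrt{771 + 5} = \sqrt{776} = 2 \sqrt{194}$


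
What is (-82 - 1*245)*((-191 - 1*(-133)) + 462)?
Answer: -132108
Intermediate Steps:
(-82 - 1*245)*((-191 - 1*(-133)) + 462) = (-82 - 245)*((-191 + 133) + 462) = -327*(-58 + 462) = -327*404 = -132108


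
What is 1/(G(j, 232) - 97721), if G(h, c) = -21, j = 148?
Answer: -1/97742 ≈ -1.0231e-5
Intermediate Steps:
1/(G(j, 232) - 97721) = 1/(-21 - 97721) = 1/(-97742) = -1/97742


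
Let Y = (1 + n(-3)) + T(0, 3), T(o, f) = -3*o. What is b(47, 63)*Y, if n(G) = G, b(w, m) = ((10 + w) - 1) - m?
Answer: 14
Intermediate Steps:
b(w, m) = 9 + w - m (b(w, m) = (9 + w) - m = 9 + w - m)
Y = -2 (Y = (1 - 3) - 3*0 = -2 + 0 = -2)
b(47, 63)*Y = (9 + 47 - 1*63)*(-2) = (9 + 47 - 63)*(-2) = -7*(-2) = 14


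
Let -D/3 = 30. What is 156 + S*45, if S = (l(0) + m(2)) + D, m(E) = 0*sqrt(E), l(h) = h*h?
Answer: -3894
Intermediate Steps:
D = -90 (D = -3*30 = -90)
l(h) = h**2
m(E) = 0
S = -90 (S = (0**2 + 0) - 90 = (0 + 0) - 90 = 0 - 90 = -90)
156 + S*45 = 156 - 90*45 = 156 - 4050 = -3894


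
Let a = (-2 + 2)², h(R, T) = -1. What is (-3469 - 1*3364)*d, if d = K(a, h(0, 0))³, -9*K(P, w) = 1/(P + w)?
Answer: -6833/729 ≈ -9.3731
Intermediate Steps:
a = 0 (a = 0² = 0)
K(P, w) = -1/(9*(P + w))
d = 1/729 (d = (-1/(9*0 + 9*(-1)))³ = (-1/(0 - 9))³ = (-1/(-9))³ = (-1*(-⅑))³ = (⅑)³ = 1/729 ≈ 0.0013717)
(-3469 - 1*3364)*d = (-3469 - 1*3364)*(1/729) = (-3469 - 3364)*(1/729) = -6833*1/729 = -6833/729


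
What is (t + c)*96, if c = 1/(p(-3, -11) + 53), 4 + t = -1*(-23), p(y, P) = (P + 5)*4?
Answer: 52992/29 ≈ 1827.3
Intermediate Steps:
p(y, P) = 20 + 4*P (p(y, P) = (5 + P)*4 = 20 + 4*P)
t = 19 (t = -4 - 1*(-23) = -4 + 23 = 19)
c = 1/29 (c = 1/((20 + 4*(-11)) + 53) = 1/((20 - 44) + 53) = 1/(-24 + 53) = 1/29 ≈ 0.034483)
(t + c)*96 = (19 + 1/29)*96 = (552/29)*96 = 52992/29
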